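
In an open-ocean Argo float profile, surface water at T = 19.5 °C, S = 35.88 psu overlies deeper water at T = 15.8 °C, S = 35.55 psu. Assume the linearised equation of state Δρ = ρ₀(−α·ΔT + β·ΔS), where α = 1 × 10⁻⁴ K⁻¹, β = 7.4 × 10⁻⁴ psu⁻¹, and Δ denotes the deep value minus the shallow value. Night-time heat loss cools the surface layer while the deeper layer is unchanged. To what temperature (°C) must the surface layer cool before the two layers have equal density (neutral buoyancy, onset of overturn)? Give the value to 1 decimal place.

18.2 °C

Neutral buoyancy requires Δρ = 0, i.e. −α(T_deep − T_surf′) + β(S_deep − S_surf) = 0.
T_surf′ = T_deep − (β/α)·ΔS = 15.8 − (7.4 × 10⁻⁴/1 × 10⁻⁴)·(-0.33) = 18.242 °C.
Cooling required: 19.5 − (18.242) = 1.258 °C.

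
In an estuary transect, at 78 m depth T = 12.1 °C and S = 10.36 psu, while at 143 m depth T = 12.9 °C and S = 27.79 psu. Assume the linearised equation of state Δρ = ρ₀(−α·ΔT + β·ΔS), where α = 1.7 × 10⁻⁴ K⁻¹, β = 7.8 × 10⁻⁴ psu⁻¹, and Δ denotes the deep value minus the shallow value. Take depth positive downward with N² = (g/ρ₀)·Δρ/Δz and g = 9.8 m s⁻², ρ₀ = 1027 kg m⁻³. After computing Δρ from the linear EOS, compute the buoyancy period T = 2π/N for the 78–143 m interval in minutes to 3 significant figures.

2.32 min

ΔT = +0.8 K, ΔS = +17.43 psu (deep − shallow).
Δρ/ρ₀ = −αΔT + βΔS = -1.36 × 10⁻⁴ + 0.0135954 = 0.0134594, so Δρ ≈ 13.82 kg m⁻³.
N² = (g/ρ₀)·Δρ/Δz = g·(Δρ/ρ₀)/Δz = 9.8 × 0.0134594 / 65 = 2.0293 × 10⁻³ s⁻².
N = √(2.0293 × 10⁻³) = 0.045048 rad s⁻¹ → T = 2π/N = 139.48 s = 2.3247 min ≈ 2.32 min.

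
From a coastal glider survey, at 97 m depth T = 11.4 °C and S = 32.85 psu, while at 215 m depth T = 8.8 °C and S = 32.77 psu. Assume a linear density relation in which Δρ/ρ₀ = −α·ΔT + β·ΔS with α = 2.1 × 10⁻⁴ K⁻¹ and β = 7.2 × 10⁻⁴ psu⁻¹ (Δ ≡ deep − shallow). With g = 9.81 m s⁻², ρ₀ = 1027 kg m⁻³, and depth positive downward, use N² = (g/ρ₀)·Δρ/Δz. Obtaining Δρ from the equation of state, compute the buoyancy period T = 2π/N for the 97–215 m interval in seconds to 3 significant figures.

986 s

ΔT = -2.6 K, ΔS = -0.08 psu (deep − shallow).
Δρ/ρ₀ = −αΔT + βΔS = 5.46 × 10⁻⁴ − 5.76 × 10⁻⁵ = 4.884 × 10⁻⁴, so Δρ ≈ 0.5016 kg m⁻³.
N² = (g/ρ₀)·Δρ/Δz = g·(Δρ/ρ₀)/Δz = 9.81 × 4.884 × 10⁻⁴ / 118 = 4.0603 × 10⁻⁵ s⁻².
N = √(4.0603 × 10⁻⁵) = 6.3720 × 10⁻³ rad s⁻¹ → T = 2π/N = 986.06 s ≈ 986 s.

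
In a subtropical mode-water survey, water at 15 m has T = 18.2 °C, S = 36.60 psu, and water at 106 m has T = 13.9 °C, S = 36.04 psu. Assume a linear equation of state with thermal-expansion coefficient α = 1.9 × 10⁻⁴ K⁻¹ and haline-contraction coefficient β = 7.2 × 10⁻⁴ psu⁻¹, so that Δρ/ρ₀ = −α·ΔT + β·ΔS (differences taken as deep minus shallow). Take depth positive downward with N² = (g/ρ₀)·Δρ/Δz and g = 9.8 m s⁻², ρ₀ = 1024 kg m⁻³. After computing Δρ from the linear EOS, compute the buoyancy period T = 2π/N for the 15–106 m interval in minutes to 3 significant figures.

ΔT = -4.3 K, ΔS = -0.56 psu (deep − shallow).
Δρ/ρ₀ = −αΔT + βΔS = 8.17 × 10⁻⁴ − 4.032 × 10⁻⁴ = 4.138 × 10⁻⁴, so Δρ ≈ 0.4237 kg m⁻³.
N² = (g/ρ₀)·Δρ/Δz = g·(Δρ/ρ₀)/Δz = 9.8 × 4.138 × 10⁻⁴ / 91 = 4.4563 × 10⁻⁵ s⁻².
N = √(4.4563 × 10⁻⁵) = 6.6756 × 10⁻³ rad s⁻¹ → T = 2π/N = 941.22 s = 15.687 min ≈ 15.7 min.

15.7 min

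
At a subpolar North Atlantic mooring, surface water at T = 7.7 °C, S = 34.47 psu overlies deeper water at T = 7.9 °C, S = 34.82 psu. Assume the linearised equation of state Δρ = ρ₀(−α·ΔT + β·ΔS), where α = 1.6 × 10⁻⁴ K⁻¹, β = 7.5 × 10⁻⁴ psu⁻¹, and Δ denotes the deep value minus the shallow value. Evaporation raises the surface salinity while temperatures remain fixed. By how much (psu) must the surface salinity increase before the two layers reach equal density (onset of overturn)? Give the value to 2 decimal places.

0.31 psu

Neutral buoyancy requires −α(T_deep − T_surf) + β(S_deep − S_surf′) = 0.
S_surf′ = S_deep − (α/β)·ΔT = 34.82 − (1.6 × 10⁻⁴/7.5 × 10⁻⁴)·(+0.2) = 34.7773 psu.
Increase required: 34.7773 − 34.47 = 0.3073 psu.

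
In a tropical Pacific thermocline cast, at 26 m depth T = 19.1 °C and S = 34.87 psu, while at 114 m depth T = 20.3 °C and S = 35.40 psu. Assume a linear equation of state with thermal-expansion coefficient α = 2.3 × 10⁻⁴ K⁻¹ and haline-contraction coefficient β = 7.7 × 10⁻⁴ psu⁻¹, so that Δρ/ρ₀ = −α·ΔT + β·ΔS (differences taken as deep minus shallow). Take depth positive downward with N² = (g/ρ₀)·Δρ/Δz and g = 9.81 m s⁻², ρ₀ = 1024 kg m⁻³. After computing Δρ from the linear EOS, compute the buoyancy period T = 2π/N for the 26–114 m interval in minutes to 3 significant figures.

27.3 min

ΔT = +1.2 K, ΔS = +0.53 psu (deep − shallow).
Δρ/ρ₀ = −αΔT + βΔS = -2.76 × 10⁻⁴ + 4.081 × 10⁻⁴ = 1.321 × 10⁻⁴, so Δρ ≈ 0.1353 kg m⁻³.
N² = (g/ρ₀)·Δρ/Δz = g·(Δρ/ρ₀)/Δz = 9.81 × 1.321 × 10⁻⁴ / 88 = 1.4726 × 10⁻⁵ s⁻².
N = √(1.4726 × 10⁻⁵) = 3.8374 × 10⁻³ rad s⁻¹ → T = 2π/N = 1.6374 × 10³ s = 27.290 min ≈ 27.3 min.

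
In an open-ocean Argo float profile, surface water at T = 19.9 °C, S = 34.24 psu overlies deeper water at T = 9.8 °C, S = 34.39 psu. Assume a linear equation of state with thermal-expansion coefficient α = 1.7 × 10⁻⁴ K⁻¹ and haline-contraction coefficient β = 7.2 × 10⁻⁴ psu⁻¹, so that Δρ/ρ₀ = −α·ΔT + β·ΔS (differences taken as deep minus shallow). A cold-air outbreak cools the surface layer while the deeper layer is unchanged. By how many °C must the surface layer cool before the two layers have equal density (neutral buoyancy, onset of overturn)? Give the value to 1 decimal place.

Neutral buoyancy requires Δρ = 0, i.e. −α(T_deep − T_surf′) + β(S_deep − S_surf) = 0.
T_surf′ = T_deep − (β/α)·ΔS = 9.8 − (7.2 × 10⁻⁴/1.7 × 10⁻⁴)·(+0.15) = 9.165 °C.
Cooling required: 19.9 − (9.165) = 10.735 °C.

10.7 °C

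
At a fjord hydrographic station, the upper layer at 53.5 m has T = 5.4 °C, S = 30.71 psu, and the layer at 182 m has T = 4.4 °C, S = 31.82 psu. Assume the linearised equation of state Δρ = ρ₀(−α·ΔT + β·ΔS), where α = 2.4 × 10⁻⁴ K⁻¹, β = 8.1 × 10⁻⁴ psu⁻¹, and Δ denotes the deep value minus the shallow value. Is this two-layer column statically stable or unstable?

ΔT = 4.4 − 5.4 = -1.0 K and ΔS = 31.82 − 30.71 = +1.11 psu (deep − shallow).
−αΔT = 2.40 × 10⁻⁴; βΔS = 8.991 × 10⁻⁴; sum Δρ/ρ₀ = 1.1391 × 10⁻³.
Δρ/ρ₀ > 0, so Δρ > 0: deeper water is denser → statically stable.

stable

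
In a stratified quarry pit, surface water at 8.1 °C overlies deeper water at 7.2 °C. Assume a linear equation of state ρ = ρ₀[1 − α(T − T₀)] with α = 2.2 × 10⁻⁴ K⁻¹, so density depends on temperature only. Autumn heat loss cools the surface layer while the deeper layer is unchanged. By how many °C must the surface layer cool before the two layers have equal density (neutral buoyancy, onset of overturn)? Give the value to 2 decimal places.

0.90 °C

With temperature the only control, equal density requires T_surf′ = T_deep.
T_surf′ = 7.2 °C.
Cooling required: 8.1 − 7.2 = 0.90 °C.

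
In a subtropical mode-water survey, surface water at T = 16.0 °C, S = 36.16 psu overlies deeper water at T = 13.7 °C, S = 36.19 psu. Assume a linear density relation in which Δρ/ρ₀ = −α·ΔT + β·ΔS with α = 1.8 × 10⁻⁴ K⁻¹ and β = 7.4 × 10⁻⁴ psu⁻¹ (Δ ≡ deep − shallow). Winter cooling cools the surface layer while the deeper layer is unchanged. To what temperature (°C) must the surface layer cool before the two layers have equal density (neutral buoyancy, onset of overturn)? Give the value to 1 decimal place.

Neutral buoyancy requires Δρ = 0, i.e. −α(T_deep − T_surf′) + β(S_deep − S_surf) = 0.
T_surf′ = T_deep − (β/α)·ΔS = 13.7 − (7.4 × 10⁻⁴/1.8 × 10⁻⁴)·(+0.03) = 13.577 °C.
Cooling required: 16.0 − (13.577) = 2.423 °C.

13.6 °C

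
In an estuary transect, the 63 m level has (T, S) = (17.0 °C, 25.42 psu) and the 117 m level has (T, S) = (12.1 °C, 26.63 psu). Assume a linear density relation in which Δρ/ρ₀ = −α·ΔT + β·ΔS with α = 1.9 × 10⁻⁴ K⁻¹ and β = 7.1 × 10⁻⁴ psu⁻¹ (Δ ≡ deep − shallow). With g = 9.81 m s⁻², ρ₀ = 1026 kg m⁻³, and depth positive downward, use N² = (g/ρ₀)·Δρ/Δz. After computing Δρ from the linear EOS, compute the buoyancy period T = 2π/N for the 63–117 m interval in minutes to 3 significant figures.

ΔT = -4.9 K, ΔS = +1.21 psu (deep − shallow).
Δρ/ρ₀ = −αΔT + βΔS = 9.31 × 10⁻⁴ + 8.591 × 10⁻⁴ = 1.7901 × 10⁻³, so Δρ ≈ 1.837 kg m⁻³.
N² = (g/ρ₀)·Δρ/Δz = g·(Δρ/ρ₀)/Δz = 9.81 × 1.7901 × 10⁻³ / 54 = 3.2520 × 10⁻⁴ s⁻².
N = √(3.2520 × 10⁻⁴) = 0.018033 rad s⁻¹ → T = 2π/N = 348.43 s = 5.8072 min ≈ 5.81 min.

5.81 min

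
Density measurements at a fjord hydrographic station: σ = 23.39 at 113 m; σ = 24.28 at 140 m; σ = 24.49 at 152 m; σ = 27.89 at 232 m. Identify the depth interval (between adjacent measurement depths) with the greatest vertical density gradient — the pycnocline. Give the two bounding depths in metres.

152–232 m

Compute the density gradient over each adjacent pair:
  113–140 m: Δρ/Δz = 0.89/27 = 0.033 kg m⁻⁴
  140–152 m: Δρ/Δz = 0.21/12 = 0.017 kg m⁻⁴
  152–232 m: Δρ/Δz = 3.40/80 = 0.042 kg m⁻⁴
The largest gradient is in the 152–232 m interval — the pycnocline.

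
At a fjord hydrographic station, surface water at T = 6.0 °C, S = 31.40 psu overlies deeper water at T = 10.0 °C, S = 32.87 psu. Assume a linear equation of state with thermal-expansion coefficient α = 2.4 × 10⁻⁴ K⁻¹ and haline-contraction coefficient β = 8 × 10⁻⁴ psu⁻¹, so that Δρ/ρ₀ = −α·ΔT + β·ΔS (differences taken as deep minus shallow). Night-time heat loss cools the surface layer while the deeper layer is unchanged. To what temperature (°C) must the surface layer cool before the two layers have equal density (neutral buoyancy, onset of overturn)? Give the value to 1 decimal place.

5.1 °C

Neutral buoyancy requires Δρ = 0, i.e. −α(T_deep − T_surf′) + β(S_deep − S_surf) = 0.
T_surf′ = T_deep − (β/α)·ΔS = 10.0 − (8 × 10⁻⁴/2.4 × 10⁻⁴)·(+1.47) = 5.100 °C.
Cooling required: 6.0 − (5.100) = 0.900 °C.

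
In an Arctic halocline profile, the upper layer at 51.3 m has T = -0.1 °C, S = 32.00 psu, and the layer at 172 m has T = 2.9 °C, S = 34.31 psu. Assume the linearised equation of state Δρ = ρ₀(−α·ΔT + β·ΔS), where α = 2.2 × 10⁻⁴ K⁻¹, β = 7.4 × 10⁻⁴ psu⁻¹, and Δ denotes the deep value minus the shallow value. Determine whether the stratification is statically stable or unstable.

stable

ΔT = 2.9 − -0.1 = +3.0 K and ΔS = 34.31 − 32.00 = +2.31 psu (deep − shallow).
−αΔT = -6.60 × 10⁻⁴; βΔS = 1.7094 × 10⁻³; sum Δρ/ρ₀ = 1.0494 × 10⁻³.
Δρ/ρ₀ > 0, so Δρ > 0: deeper water is denser → statically stable.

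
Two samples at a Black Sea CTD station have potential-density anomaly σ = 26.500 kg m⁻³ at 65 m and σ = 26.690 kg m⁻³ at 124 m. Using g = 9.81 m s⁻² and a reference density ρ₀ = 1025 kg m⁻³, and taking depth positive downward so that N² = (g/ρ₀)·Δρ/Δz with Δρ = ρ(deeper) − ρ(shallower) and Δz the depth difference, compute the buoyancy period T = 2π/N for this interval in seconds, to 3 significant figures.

Δρ = 1026.690 − 1026.500 = 0.190 kg m⁻³ over Δz = 124 − 65 = 59 m.
N² = (9.81/1025) × (0.190/59) = 3.0821 × 10⁻⁵ s⁻².
N = √(3.0821 × 10⁻⁵) = 5.5517 × 10⁻³ rad s⁻¹, so T = 2π/N = 1.1318 × 10³ s ≈ 1.13 × 10³ s.

1.13 × 10³ s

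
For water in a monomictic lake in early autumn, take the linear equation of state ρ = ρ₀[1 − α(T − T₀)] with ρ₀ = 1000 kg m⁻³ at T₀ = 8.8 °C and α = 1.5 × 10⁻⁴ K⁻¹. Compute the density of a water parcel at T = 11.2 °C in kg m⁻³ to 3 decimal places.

T − T₀ = +2.4 K.
Bracket = 1 − α·(+2.4) = 1 + (-3.60 × 10⁻⁴) = 0.9996400.
ρ = 1000 × 0.9996400 = 999.640 kg m⁻³.

999.640 kg m⁻³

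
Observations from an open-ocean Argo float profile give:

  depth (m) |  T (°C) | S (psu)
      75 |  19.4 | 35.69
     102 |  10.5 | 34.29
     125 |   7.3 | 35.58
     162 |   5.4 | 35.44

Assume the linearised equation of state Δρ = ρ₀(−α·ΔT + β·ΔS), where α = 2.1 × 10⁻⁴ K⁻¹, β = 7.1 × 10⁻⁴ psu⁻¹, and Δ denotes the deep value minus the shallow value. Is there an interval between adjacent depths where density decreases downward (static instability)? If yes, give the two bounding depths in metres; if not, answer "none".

none

Evaluate Δρ/ρ₀ = −αΔT + βΔS across each adjacent pair:
  75–102 m: −αΔT+βΔS = −(2.1 × 10⁻⁴)(-8.9)+(7.1 × 10⁻⁴)(-1.40) = 8.8 × 10⁻⁴ → stable
  102–125 m: −αΔT+βΔS = −(2.1 × 10⁻⁴)(-3.2)+(7.1 × 10⁻⁴)(+1.29) = 1.6 × 10⁻³ → stable
  125–162 m: −αΔT+βΔS = −(2.1 × 10⁻⁴)(-1.9)+(7.1 × 10⁻⁴)(-0.14) = 3.0 × 10⁻⁴ → stable
Every interval has Δρ > 0: the column is stably stratified throughout.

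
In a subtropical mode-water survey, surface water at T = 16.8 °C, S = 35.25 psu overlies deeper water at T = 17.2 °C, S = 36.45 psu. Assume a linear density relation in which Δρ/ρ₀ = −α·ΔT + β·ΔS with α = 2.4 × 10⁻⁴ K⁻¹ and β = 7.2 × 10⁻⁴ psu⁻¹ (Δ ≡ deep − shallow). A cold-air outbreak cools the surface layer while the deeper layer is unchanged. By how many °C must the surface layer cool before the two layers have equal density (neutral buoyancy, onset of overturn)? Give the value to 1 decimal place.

Neutral buoyancy requires Δρ = 0, i.e. −α(T_deep − T_surf′) + β(S_deep − S_surf) = 0.
T_surf′ = T_deep − (β/α)·ΔS = 17.2 − (7.2 × 10⁻⁴/2.4 × 10⁻⁴)·(+1.20) = 13.600 °C.
Cooling required: 16.8 − (13.600) = 3.200 °C.

3.2 °C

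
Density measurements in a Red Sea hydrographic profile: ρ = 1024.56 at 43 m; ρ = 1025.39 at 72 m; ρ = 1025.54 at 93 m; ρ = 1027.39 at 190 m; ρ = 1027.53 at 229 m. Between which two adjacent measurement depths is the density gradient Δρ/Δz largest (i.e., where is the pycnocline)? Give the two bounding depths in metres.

43–72 m

Compute the density gradient over each adjacent pair:
  43–72 m: Δρ/Δz = 0.83/29 = 0.029 kg m⁻⁴
  72–93 m: Δρ/Δz = 0.15/21 = 7.1 × 10⁻³ kg m⁻⁴
  93–190 m: Δρ/Δz = 1.85/97 = 0.019 kg m⁻⁴
  190–229 m: Δρ/Δz = 0.14/39 = 3.6 × 10⁻³ kg m⁻⁴
The largest gradient is in the 43–72 m interval — the pycnocline.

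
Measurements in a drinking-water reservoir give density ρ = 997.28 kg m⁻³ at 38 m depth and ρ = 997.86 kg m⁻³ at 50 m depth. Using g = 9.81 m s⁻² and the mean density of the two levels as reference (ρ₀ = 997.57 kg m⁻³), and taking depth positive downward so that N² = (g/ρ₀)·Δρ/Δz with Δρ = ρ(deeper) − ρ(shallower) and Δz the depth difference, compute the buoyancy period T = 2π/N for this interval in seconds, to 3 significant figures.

Δρ = 997.86 − 997.28 = 0.58 kg m⁻³ over Δz = 50 − 38 = 12 m.
N² = (9.81/997.57) × (0.58/12) = 4.7530 × 10⁻⁴ s⁻².
N = √(4.7530 × 10⁻⁴) = 0.021801 rad s⁻¹, so T = 2π/N = 288.21 s ≈ 288 s.

288 s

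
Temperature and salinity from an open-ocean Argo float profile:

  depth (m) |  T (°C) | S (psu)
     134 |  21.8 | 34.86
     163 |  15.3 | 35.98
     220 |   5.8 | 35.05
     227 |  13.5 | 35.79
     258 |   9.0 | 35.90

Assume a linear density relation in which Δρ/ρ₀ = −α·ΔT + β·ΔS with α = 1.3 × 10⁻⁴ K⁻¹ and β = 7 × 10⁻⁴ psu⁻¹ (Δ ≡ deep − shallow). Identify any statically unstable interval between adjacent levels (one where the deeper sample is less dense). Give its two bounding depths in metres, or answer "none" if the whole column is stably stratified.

Evaluate Δρ/ρ₀ = −αΔT + βΔS across each adjacent pair:
  134–163 m: −αΔT+βΔS = −(1.3 × 10⁻⁴)(-6.5)+(7 × 10⁻⁴)(+1.12) = 1.6 × 10⁻³ → stable
  163–220 m: −αΔT+βΔS = −(1.3 × 10⁻⁴)(-9.5)+(7 × 10⁻⁴)(-0.93) = 5.8 × 10⁻⁴ → stable
  220–227 m: −αΔT+βΔS = −(1.3 × 10⁻⁴)(+7.7)+(7 × 10⁻⁴)(+0.74) = -4.8 × 10⁻⁴ → UNSTABLE
  227–258 m: −αΔT+βΔS = −(1.3 × 10⁻⁴)(-4.5)+(7 × 10⁻⁴)(+0.11) = 6.6 × 10⁻⁴ → stable
The 220–227 m interval has Δρ < 0: lighter water underlies denser water.

220–227 m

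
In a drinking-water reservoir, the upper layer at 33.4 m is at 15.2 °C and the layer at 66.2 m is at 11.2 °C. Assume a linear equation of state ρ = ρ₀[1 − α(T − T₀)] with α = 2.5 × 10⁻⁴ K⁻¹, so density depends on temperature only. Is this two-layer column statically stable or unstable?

ΔT = 11.2 − 15.2 = -4.0 K, so Δρ/ρ₀ = −αΔT = 1.00 × 10⁻³.
Δρ/ρ₀ > 0, so Δρ > 0: deeper water is denser → statically stable.

stable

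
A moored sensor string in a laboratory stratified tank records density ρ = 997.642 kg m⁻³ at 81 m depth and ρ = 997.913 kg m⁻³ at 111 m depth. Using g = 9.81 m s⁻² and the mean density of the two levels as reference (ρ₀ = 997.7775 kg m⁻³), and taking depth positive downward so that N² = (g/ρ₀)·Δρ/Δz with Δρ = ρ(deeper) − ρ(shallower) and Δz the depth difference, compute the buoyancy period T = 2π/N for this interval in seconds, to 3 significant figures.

Δρ = 997.913 − 997.642 = 0.271 kg m⁻³ over Δz = 111 − 81 = 30 m.
N² = (9.81/997.7775) × (0.271/30) = 8.8814 × 10⁻⁵ s⁻².
N = √(8.8814 × 10⁻⁵) = 9.4241 × 10⁻³ rad s⁻¹, so T = 2π/N = 666.71 s ≈ 667 s.

667 s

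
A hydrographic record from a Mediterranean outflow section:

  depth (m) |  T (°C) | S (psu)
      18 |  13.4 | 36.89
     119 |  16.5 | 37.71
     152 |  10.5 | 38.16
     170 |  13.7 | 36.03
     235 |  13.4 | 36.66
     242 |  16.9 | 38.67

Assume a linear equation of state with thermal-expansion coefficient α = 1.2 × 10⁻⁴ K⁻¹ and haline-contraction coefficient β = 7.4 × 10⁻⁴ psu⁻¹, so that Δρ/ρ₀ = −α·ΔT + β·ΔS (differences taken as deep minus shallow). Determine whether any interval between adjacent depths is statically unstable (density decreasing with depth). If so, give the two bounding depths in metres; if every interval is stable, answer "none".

152–170 m

Evaluate Δρ/ρ₀ = −αΔT + βΔS across each adjacent pair:
  18–119 m: −αΔT+βΔS = −(1.2 × 10⁻⁴)(+3.1)+(7.4 × 10⁻⁴)(+0.82) = 2.3 × 10⁻⁴ → stable
  119–152 m: −αΔT+βΔS = −(1.2 × 10⁻⁴)(-6.0)+(7.4 × 10⁻⁴)(+0.45) = 1.1 × 10⁻³ → stable
  152–170 m: −αΔT+βΔS = −(1.2 × 10⁻⁴)(+3.2)+(7.4 × 10⁻⁴)(-2.13) = -2.0 × 10⁻³ → UNSTABLE
  170–235 m: −αΔT+βΔS = −(1.2 × 10⁻⁴)(-0.3)+(7.4 × 10⁻⁴)(+0.63) = 5.0 × 10⁻⁴ → stable
  235–242 m: −αΔT+βΔS = −(1.2 × 10⁻⁴)(+3.5)+(7.4 × 10⁻⁴)(+2.01) = 1.1 × 10⁻³ → stable
The 152–170 m interval has Δρ < 0: lighter water underlies denser water.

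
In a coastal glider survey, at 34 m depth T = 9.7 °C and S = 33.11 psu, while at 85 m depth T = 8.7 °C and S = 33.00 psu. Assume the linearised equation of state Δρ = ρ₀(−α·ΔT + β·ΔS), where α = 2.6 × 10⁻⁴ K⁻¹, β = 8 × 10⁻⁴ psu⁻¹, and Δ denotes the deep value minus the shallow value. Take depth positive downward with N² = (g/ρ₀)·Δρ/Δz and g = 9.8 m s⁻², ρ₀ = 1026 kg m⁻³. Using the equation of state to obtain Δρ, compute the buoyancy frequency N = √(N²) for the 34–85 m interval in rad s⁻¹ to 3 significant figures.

5.75 × 10⁻³ rad s⁻¹

ΔT = -1.0 K, ΔS = -0.11 psu (deep − shallow).
Δρ/ρ₀ = −αΔT + βΔS = 2.60 × 10⁻⁴ − 8.80 × 10⁻⁵ = 1.72 × 10⁻⁴, so Δρ ≈ 0.1765 kg m⁻³.
N² = (g/ρ₀)·Δρ/Δz = g·(Δρ/ρ₀)/Δz = 9.8 × 1.72 × 10⁻⁴ / 51 = 3.3051 × 10⁻⁵ s⁻².
N = √(3.3051 × 10⁻⁵) = 5.7490 × 10⁻³ rad s⁻¹ ≈ 5.75 × 10⁻³ rad s⁻¹.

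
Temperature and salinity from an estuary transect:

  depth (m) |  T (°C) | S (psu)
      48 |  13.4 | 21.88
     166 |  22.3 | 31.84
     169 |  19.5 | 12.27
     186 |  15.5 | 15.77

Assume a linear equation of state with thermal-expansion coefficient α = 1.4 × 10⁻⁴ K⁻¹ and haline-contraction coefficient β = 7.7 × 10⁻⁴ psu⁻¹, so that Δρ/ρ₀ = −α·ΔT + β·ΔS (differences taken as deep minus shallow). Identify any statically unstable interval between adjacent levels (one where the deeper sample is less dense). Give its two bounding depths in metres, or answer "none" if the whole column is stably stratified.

Evaluate Δρ/ρ₀ = −αΔT + βΔS across each adjacent pair:
  48–166 m: −αΔT+βΔS = −(1.4 × 10⁻⁴)(+8.9)+(7.7 × 10⁻⁴)(+9.96) = 6.4 × 10⁻³ → stable
  166–169 m: −αΔT+βΔS = −(1.4 × 10⁻⁴)(-2.8)+(7.7 × 10⁻⁴)(-19.57) = -0.015 → UNSTABLE
  169–186 m: −αΔT+βΔS = −(1.4 × 10⁻⁴)(-4.0)+(7.7 × 10⁻⁴)(+3.50) = 3.3 × 10⁻³ → stable
The 166–169 m interval has Δρ < 0: lighter water underlies denser water.

166–169 m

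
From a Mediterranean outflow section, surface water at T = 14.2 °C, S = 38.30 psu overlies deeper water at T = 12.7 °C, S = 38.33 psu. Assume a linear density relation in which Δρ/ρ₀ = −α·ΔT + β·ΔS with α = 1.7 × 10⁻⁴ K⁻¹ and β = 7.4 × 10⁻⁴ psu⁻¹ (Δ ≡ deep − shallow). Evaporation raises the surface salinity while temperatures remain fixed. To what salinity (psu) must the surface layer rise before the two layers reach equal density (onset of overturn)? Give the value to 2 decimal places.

Neutral buoyancy requires −α(T_deep − T_surf) + β(S_deep − S_surf′) = 0.
S_surf′ = S_deep − (α/β)·ΔT = 38.33 − (1.7 × 10⁻⁴/7.4 × 10⁻⁴)·(-1.5) = 38.6746 psu.
Increase required: 38.6746 − 38.30 = 0.3746 psu.

38.67 psu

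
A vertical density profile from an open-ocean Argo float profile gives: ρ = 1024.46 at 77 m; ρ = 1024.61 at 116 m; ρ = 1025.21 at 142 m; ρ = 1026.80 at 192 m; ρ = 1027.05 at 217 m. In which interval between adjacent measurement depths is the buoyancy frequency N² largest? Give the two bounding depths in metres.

142–192 m

Compute the density gradient over each adjacent pair:
  77–116 m: Δρ/Δz = 0.15/39 = 3.8 × 10⁻³ kg m⁻⁴
  116–142 m: Δρ/Δz = 0.60/26 = 0.023 kg m⁻⁴
  142–192 m: Δρ/Δz = 1.59/50 = 0.032 kg m⁻⁴
  192–217 m: Δρ/Δz = 0.25/25 = 0.010 kg m⁻⁴
The largest gradient is in the 142–192 m interval — the pycnocline.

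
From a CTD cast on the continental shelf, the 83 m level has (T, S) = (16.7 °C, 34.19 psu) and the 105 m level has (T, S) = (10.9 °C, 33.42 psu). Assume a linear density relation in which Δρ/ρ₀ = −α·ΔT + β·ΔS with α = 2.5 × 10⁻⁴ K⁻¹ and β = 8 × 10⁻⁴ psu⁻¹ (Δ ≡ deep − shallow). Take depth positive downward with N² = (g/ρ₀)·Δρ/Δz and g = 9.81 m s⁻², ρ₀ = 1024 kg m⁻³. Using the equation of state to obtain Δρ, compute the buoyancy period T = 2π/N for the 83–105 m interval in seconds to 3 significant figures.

ΔT = -5.8 K, ΔS = -0.77 psu (deep − shallow).
Δρ/ρ₀ = −αΔT + βΔS = 1.45 × 10⁻³ − 6.16 × 10⁻⁴ = 8.34 × 10⁻⁴, so Δρ ≈ 0.8540 kg m⁻³.
N² = (g/ρ₀)·Δρ/Δz = g·(Δρ/ρ₀)/Δz = 9.81 × 8.34 × 10⁻⁴ / 22 = 3.7189 × 10⁻⁴ s⁻².
N = √(3.7189 × 10⁻⁴) = 0.019284 rad s⁻¹ → T = 2π/N = 325.82 s ≈ 326 s.

326 s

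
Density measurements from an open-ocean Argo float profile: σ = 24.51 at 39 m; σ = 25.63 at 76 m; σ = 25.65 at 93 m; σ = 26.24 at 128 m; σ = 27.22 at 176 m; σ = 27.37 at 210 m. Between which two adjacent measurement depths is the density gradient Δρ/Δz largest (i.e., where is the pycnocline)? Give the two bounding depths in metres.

Compute the density gradient over each adjacent pair:
  39–76 m: Δρ/Δz = 1.12/37 = 0.030 kg m⁻⁴
  76–93 m: Δρ/Δz = 0.02/17 = 1.2 × 10⁻³ kg m⁻⁴
  93–128 m: Δρ/Δz = 0.59/35 = 0.017 kg m⁻⁴
  128–176 m: Δρ/Δz = 0.98/48 = 0.020 kg m⁻⁴
  176–210 m: Δρ/Δz = 0.15/34 = 4.4 × 10⁻³ kg m⁻⁴
The largest gradient is in the 39–76 m interval — the pycnocline.

39–76 m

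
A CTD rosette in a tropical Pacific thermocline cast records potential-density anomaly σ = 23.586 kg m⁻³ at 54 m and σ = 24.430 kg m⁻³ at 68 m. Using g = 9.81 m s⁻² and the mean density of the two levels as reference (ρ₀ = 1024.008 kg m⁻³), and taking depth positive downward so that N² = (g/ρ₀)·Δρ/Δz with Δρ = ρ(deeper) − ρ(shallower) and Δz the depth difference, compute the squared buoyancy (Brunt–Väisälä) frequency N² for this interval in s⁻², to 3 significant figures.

5.78 × 10⁻⁴ s⁻²

Δρ = 1024.430 − 1023.586 = 0.844 kg m⁻³ over Δz = 68 − 54 = 14 m.
N² = (9.81/1024.008) × (0.844/14) = 5.7754 × 10⁻⁴ s⁻² ≈ 5.78 × 10⁻⁴ s⁻².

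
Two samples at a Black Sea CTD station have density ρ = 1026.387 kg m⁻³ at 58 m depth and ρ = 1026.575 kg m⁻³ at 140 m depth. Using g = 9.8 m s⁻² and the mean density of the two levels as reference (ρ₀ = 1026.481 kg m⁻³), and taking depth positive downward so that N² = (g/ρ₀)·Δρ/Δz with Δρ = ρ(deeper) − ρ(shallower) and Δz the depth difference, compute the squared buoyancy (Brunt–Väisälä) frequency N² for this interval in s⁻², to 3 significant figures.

Δρ = 1026.575 − 1026.387 = 0.188 kg m⁻³ over Δz = 140 − 58 = 82 m.
N² = (9.8/1026.481) × (0.188/82) = 2.1889 × 10⁻⁵ s⁻² ≈ 2.19 × 10⁻⁵ s⁻².

2.19 × 10⁻⁵ s⁻²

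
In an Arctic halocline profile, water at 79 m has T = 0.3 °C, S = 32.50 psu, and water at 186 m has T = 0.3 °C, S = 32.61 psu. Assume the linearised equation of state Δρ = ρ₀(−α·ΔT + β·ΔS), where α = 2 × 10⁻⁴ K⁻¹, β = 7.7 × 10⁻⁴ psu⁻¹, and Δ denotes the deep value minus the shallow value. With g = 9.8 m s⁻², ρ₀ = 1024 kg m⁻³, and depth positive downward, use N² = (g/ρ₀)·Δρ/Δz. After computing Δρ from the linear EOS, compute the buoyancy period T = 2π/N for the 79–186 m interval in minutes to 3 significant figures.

ΔT = +0.0 K, ΔS = +0.11 psu (deep − shallow).
Δρ/ρ₀ = −αΔT + βΔS = 0 + 8.47 × 10⁻⁵ = 8.47 × 10⁻⁵, so Δρ ≈ 0.08673 kg m⁻³.
N² = (g/ρ₀)·Δρ/Δz = g·(Δρ/ρ₀)/Δz = 9.8 × 8.47 × 10⁻⁵ / 107 = 7.7576 × 10⁻⁶ s⁻².
N = √(7.7576 × 10⁻⁶) = 2.7852 × 10⁻³ rad s⁻¹ → T = 2π/N = 2.2559 × 10³ s = 37.598 min ≈ 37.6 min.

37.6 min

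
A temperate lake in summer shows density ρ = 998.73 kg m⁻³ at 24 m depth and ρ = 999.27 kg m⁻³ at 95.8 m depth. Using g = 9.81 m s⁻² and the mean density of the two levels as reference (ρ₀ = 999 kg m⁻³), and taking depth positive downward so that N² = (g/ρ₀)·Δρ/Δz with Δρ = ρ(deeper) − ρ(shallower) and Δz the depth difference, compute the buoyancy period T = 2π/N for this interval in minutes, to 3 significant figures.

Δρ = 999.27 − 998.73 = 0.54 kg m⁻³ over Δz = 95.8 − 24 = 71.8 m.
N² = (9.81/999) × (0.54/71.8) = 7.3854 × 10⁻⁵ s⁻².
N = √(7.3854 × 10⁻⁵) = 8.5938 × 10⁻³ rad s⁻¹, so T = 2π/N = 731.13 s = 12.185 min ≈ 12.2 min.

12.2 min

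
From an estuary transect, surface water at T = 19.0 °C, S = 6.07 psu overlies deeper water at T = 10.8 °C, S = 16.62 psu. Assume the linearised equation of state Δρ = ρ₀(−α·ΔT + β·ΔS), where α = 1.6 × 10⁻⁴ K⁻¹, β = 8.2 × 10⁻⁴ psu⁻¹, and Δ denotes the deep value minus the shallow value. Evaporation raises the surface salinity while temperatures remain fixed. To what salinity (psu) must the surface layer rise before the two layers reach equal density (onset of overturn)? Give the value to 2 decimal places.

Neutral buoyancy requires −α(T_deep − T_surf) + β(S_deep − S_surf′) = 0.
S_surf′ = S_deep − (α/β)·ΔT = 16.62 − (1.6 × 10⁻⁴/8.2 × 10⁻⁴)·(-8.2) = 18.2200 psu.
Increase required: 18.2200 − 6.07 = 12.1500 psu.

18.22 psu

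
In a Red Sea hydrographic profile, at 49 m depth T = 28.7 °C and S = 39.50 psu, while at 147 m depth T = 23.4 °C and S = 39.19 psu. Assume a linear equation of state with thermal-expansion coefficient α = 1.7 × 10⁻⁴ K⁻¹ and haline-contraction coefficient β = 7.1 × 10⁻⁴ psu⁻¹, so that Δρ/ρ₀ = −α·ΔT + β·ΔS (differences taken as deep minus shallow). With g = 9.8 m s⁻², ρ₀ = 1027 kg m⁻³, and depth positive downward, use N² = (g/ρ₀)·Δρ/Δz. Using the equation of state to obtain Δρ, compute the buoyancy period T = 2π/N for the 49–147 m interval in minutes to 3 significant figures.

ΔT = -5.3 K, ΔS = -0.31 psu (deep − shallow).
Δρ/ρ₀ = −αΔT + βΔS = 9.01 × 10⁻⁴ − 2.201 × 10⁻⁴ = 6.809 × 10⁻⁴, so Δρ ≈ 0.6993 kg m⁻³.
N² = (g/ρ₀)·Δρ/Δz = g·(Δρ/ρ₀)/Δz = 9.8 × 6.809 × 10⁻⁴ / 98 = 6.8090 × 10⁻⁵ s⁻².
N = √(6.8090 × 10⁻⁵) = 8.2517 × 10⁻³ rad s⁻¹ → T = 2π/N = 761.44 s = 12.691 min ≈ 12.7 min.

12.7 min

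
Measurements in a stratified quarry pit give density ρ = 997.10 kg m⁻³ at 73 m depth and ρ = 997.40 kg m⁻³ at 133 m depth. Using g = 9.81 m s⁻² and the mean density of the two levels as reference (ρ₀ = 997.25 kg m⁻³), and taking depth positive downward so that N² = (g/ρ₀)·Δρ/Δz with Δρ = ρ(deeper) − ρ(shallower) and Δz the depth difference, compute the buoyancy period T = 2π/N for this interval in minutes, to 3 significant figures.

Δρ = 997.40 − 997.10 = 0.30 kg m⁻³ over Δz = 133 − 73 = 60 m.
N² = (9.81/997.25) × (0.30/60) = 4.9185 × 10⁻⁵ s⁻².
N = √(4.9185 × 10⁻⁵) = 7.0132 × 10⁻³ rad s⁻¹, so T = 2π/N = 895.91 s = 14.932 min ≈ 14.9 min.

14.9 min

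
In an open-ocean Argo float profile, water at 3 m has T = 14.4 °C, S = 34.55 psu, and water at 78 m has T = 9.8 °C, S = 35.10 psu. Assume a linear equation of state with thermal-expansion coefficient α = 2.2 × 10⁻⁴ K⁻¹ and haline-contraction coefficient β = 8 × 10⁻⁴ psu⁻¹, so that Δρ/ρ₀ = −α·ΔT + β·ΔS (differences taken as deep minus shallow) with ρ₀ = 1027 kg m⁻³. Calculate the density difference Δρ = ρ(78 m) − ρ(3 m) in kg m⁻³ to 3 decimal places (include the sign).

ΔT = -4.6 K, ΔS = +0.55 psu (deep − shallow).
Δρ/ρ₀ = −(2.2 × 10⁻⁴)(-4.6) + (8 × 10⁻⁴)(+0.55) = 1.452 × 10⁻³.
Δρ = 1027 × (1.452 × 10⁻³) = +1.491 kg m⁻³.
Positive Δρ: denser below, stable.

+1.491 kg m⁻³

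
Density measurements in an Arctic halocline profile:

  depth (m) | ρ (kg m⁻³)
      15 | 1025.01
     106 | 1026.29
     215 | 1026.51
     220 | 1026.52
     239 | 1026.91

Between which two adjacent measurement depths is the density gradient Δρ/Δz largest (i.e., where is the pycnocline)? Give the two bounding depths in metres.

220–239 m

Compute the density gradient over each adjacent pair:
  15–106 m: Δρ/Δz = 1.28/91 = 0.014 kg m⁻⁴
  106–215 m: Δρ/Δz = 0.22/109 = 2.0 × 10⁻³ kg m⁻⁴
  215–220 m: Δρ/Δz = 0.01/5 = 2.0 × 10⁻³ kg m⁻⁴
  220–239 m: Δρ/Δz = 0.39/19 = 0.021 kg m⁻⁴
The largest gradient is in the 220–239 m interval — the pycnocline.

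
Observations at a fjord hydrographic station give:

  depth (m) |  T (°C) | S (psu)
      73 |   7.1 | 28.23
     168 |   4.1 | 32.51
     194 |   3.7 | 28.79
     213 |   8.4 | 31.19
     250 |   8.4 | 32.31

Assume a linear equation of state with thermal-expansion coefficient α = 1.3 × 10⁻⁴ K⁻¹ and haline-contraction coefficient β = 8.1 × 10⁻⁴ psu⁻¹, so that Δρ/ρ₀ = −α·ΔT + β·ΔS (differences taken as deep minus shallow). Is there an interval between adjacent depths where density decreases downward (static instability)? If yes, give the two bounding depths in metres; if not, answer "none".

Evaluate Δρ/ρ₀ = −αΔT + βΔS across each adjacent pair:
  73–168 m: −αΔT+βΔS = −(1.3 × 10⁻⁴)(-3.0)+(8.1 × 10⁻⁴)(+4.28) = 3.9 × 10⁻³ → stable
  168–194 m: −αΔT+βΔS = −(1.3 × 10⁻⁴)(-0.4)+(8.1 × 10⁻⁴)(-3.72) = -3.0 × 10⁻³ → UNSTABLE
  194–213 m: −αΔT+βΔS = −(1.3 × 10⁻⁴)(+4.7)+(8.1 × 10⁻⁴)(+2.40) = 1.3 × 10⁻³ → stable
  213–250 m: −αΔT+βΔS = −(1.3 × 10⁻⁴)(+0.0)+(8.1 × 10⁻⁴)(+1.12) = 9.1 × 10⁻⁴ → stable
The 168–194 m interval has Δρ < 0: lighter water underlies denser water.

168–194 m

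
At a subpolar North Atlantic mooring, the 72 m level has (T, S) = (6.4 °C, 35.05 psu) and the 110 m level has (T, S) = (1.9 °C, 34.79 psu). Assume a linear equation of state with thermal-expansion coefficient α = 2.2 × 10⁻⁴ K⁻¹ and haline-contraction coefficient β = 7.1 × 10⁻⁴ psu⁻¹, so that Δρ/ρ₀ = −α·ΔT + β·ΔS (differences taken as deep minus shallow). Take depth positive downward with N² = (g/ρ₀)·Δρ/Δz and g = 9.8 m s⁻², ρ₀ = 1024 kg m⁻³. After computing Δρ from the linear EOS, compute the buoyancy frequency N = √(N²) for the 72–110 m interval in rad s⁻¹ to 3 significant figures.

0.0144 rad s⁻¹

ΔT = -4.5 K, ΔS = -0.26 psu (deep − shallow).
Δρ/ρ₀ = −αΔT + βΔS = 9.90 × 10⁻⁴ − 1.846 × 10⁻⁴ = 8.054 × 10⁻⁴, so Δρ ≈ 0.8247 kg m⁻³.
N² = (g/ρ₀)·Δρ/Δz = g·(Δρ/ρ₀)/Δz = 9.8 × 8.054 × 10⁻⁴ / 38 = 2.0771 × 10⁻⁴ s⁻².
N = √(2.0771 × 10⁻⁴) = 0.014412 rad s⁻¹ ≈ 0.0144 rad s⁻¹.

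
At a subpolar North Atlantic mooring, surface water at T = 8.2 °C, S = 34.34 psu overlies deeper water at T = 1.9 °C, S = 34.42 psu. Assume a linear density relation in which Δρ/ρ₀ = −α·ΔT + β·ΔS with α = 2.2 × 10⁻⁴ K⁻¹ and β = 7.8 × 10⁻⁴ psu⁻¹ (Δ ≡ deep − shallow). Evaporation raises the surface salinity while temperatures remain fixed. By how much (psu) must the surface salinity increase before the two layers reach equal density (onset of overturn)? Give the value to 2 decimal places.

1.86 psu

Neutral buoyancy requires −α(T_deep − T_surf) + β(S_deep − S_surf′) = 0.
S_surf′ = S_deep − (α/β)·ΔT = 34.42 − (2.2 × 10⁻⁴/7.8 × 10⁻⁴)·(-6.3) = 36.1969 psu.
Increase required: 36.1969 − 34.34 = 1.8569 psu.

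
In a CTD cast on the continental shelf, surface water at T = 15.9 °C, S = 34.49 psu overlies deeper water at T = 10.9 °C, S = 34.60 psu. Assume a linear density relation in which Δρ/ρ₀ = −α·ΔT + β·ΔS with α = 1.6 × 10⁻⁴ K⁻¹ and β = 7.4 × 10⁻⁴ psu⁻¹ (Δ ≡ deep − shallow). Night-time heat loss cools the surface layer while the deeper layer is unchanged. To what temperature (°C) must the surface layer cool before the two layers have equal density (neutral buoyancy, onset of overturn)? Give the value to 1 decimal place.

Neutral buoyancy requires Δρ = 0, i.e. −α(T_deep − T_surf′) + β(S_deep − S_surf) = 0.
T_surf′ = T_deep − (β/α)·ΔS = 10.9 − (7.4 × 10⁻⁴/1.6 × 10⁻⁴)·(+0.11) = 10.391 °C.
Cooling required: 15.9 − (10.391) = 5.509 °C.

10.4 °C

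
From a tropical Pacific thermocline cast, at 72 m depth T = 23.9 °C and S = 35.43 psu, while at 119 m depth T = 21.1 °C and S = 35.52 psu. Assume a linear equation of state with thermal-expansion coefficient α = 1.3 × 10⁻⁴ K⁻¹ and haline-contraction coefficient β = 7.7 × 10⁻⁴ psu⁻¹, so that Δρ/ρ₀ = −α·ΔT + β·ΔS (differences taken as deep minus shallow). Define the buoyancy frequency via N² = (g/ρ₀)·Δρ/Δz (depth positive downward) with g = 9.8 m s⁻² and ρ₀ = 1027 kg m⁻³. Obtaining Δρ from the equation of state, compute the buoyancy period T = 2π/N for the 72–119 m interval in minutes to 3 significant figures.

ΔT = -2.8 K, ΔS = +0.09 psu (deep − shallow).
Δρ/ρ₀ = −αΔT + βΔS = 3.64 × 10⁻⁴ + 6.93 × 10⁻⁵ = 4.333 × 10⁻⁴, so Δρ ≈ 0.4450 kg m⁻³.
N² = (g/ρ₀)·Δρ/Δz = g·(Δρ/ρ₀)/Δz = 9.8 × 4.333 × 10⁻⁴ / 47 = 9.0348 × 10⁻⁵ s⁻².
N = √(9.0348 × 10⁻⁵) = 9.5052 × 10⁻³ rad s⁻¹ → T = 2π/N = 661.03 s = 11.017 min ≈ 11.0 min.

11.0 min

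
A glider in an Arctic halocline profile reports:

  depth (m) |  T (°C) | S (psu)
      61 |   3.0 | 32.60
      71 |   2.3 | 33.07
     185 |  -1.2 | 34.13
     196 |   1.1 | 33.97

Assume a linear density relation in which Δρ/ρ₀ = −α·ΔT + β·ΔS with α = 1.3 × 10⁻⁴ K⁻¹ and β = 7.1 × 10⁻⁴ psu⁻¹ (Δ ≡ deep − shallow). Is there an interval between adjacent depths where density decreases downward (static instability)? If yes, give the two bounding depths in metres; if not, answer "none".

Evaluate Δρ/ρ₀ = −αΔT + βΔS across each adjacent pair:
  61–71 m: −αΔT+βΔS = −(1.3 × 10⁻⁴)(-0.7)+(7.1 × 10⁻⁴)(+0.47) = 4.2 × 10⁻⁴ → stable
  71–185 m: −αΔT+βΔS = −(1.3 × 10⁻⁴)(-3.5)+(7.1 × 10⁻⁴)(+1.06) = 1.2 × 10⁻³ → stable
  185–196 m: −αΔT+βΔS = −(1.3 × 10⁻⁴)(+2.3)+(7.1 × 10⁻⁴)(-0.16) = -4.1 × 10⁻⁴ → UNSTABLE
The 185–196 m interval has Δρ < 0: lighter water underlies denser water.

185–196 m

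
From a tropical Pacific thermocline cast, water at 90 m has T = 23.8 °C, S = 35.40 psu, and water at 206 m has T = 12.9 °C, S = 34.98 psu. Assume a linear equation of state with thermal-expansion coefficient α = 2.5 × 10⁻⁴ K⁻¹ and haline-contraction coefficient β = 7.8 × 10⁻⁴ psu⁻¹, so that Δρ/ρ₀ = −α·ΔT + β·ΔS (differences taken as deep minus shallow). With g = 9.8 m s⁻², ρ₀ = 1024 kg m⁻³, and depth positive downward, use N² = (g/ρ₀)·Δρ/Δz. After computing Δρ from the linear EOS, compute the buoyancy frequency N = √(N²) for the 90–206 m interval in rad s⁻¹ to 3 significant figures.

0.0142 rad s⁻¹

ΔT = -10.9 K, ΔS = -0.42 psu (deep − shallow).
Δρ/ρ₀ = −αΔT + βΔS = 2.725 × 10⁻³ − 3.276 × 10⁻⁴ = 2.3974 × 10⁻³, so Δρ ≈ 2.455 kg m⁻³.
N² = (g/ρ₀)·Δρ/Δz = g·(Δρ/ρ₀)/Δz = 9.8 × 2.3974 × 10⁻³ / 116 = 2.0254 × 10⁻⁴ s⁻².
N = √(2.0254 × 10⁻⁴) = 0.014232 rad s⁻¹ ≈ 0.0142 rad s⁻¹.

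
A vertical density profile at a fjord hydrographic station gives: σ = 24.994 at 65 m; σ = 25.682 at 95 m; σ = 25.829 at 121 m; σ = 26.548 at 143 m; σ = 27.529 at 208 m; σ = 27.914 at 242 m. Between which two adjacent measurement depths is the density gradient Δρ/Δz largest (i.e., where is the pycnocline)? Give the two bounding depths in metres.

121–143 m

Compute the density gradient over each adjacent pair:
  65–95 m: Δρ/Δz = 0.688/30 = 0.023 kg m⁻⁴
  95–121 m: Δρ/Δz = 0.147/26 = 5.7 × 10⁻³ kg m⁻⁴
  121–143 m: Δρ/Δz = 0.719/22 = 0.033 kg m⁻⁴
  143–208 m: Δρ/Δz = 0.981/65 = 0.015 kg m⁻⁴
  208–242 m: Δρ/Δz = 0.385/34 = 0.011 kg m⁻⁴
The largest gradient is in the 121–143 m interval — the pycnocline.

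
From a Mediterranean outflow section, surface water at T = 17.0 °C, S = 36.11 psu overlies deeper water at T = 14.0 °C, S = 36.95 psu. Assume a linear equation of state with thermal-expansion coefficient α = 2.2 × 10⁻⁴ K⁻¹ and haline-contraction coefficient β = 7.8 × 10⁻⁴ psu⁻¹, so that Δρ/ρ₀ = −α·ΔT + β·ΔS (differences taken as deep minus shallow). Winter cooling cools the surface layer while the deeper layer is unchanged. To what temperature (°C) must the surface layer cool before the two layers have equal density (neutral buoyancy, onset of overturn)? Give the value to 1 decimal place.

Neutral buoyancy requires Δρ = 0, i.e. −α(T_deep − T_surf′) + β(S_deep − S_surf) = 0.
T_surf′ = T_deep − (β/α)·ΔS = 14.0 − (7.8 × 10⁻⁴/2.2 × 10⁻⁴)·(+0.84) = 11.022 °C.
Cooling required: 17.0 − (11.022) = 5.978 °C.

11.0 °C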